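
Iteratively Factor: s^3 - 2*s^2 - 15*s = (s - 5)*(s^2 + 3*s) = s*(s - 5)*(s + 3)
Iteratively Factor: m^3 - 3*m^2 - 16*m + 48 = (m + 4)*(m^2 - 7*m + 12) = (m - 3)*(m + 4)*(m - 4)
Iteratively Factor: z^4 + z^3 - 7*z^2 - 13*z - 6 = (z - 3)*(z^3 + 4*z^2 + 5*z + 2) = (z - 3)*(z + 1)*(z^2 + 3*z + 2) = (z - 3)*(z + 1)^2*(z + 2)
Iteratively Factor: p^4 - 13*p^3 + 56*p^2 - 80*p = (p - 4)*(p^3 - 9*p^2 + 20*p) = (p - 4)^2*(p^2 - 5*p) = p*(p - 4)^2*(p - 5)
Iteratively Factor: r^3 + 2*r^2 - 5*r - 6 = (r - 2)*(r^2 + 4*r + 3) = (r - 2)*(r + 1)*(r + 3)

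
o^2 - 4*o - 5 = (o - 5)*(o + 1)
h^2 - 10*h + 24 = (h - 6)*(h - 4)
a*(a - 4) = a^2 - 4*a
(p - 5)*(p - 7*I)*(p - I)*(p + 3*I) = p^4 - 5*p^3 - 5*I*p^3 + 17*p^2 + 25*I*p^2 - 85*p - 21*I*p + 105*I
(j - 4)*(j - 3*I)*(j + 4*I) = j^3 - 4*j^2 + I*j^2 + 12*j - 4*I*j - 48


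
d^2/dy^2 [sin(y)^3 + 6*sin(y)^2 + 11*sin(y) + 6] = -9*sin(y)^3 - 24*sin(y)^2 - 5*sin(y) + 12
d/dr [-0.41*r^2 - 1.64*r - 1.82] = -0.82*r - 1.64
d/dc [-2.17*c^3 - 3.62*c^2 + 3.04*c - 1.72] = -6.51*c^2 - 7.24*c + 3.04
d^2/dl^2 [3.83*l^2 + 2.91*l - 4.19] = 7.66000000000000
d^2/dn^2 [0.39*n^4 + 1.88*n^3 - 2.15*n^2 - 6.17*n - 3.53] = 4.68*n^2 + 11.28*n - 4.3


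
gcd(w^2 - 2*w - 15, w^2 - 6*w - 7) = 1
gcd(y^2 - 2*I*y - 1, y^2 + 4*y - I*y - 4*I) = y - I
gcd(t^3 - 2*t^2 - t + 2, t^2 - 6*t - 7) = t + 1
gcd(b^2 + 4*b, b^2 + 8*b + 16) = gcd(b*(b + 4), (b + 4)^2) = b + 4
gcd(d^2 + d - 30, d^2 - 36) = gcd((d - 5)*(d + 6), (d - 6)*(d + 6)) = d + 6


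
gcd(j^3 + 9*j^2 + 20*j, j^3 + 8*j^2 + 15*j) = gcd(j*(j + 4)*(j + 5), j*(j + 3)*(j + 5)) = j^2 + 5*j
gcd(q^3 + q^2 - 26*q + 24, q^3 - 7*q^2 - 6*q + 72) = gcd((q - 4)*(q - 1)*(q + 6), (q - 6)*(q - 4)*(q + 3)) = q - 4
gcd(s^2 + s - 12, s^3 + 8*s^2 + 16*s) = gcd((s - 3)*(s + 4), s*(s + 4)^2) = s + 4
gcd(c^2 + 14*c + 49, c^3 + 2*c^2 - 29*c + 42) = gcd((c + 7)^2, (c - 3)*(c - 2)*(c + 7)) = c + 7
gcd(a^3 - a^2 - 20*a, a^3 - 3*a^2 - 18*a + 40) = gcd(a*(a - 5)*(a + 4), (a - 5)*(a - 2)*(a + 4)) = a^2 - a - 20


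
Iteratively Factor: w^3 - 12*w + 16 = (w - 2)*(w^2 + 2*w - 8) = (w - 2)^2*(w + 4)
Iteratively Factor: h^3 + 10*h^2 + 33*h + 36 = (h + 3)*(h^2 + 7*h + 12) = (h + 3)*(h + 4)*(h + 3)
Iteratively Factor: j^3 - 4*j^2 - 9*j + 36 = (j - 4)*(j^2 - 9) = (j - 4)*(j + 3)*(j - 3)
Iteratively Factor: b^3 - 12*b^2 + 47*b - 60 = (b - 4)*(b^2 - 8*b + 15) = (b - 5)*(b - 4)*(b - 3)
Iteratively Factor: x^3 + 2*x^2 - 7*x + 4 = (x - 1)*(x^2 + 3*x - 4) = (x - 1)^2*(x + 4)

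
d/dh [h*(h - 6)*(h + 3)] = 3*h^2 - 6*h - 18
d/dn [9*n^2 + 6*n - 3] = 18*n + 6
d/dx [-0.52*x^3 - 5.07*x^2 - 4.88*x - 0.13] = -1.56*x^2 - 10.14*x - 4.88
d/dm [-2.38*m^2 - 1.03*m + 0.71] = -4.76*m - 1.03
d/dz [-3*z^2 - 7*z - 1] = -6*z - 7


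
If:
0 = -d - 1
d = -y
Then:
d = -1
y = 1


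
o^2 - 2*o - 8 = (o - 4)*(o + 2)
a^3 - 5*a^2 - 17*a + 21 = (a - 7)*(a - 1)*(a + 3)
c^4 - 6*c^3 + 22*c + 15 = (c - 5)*(c - 3)*(c + 1)^2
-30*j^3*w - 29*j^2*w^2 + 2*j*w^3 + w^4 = w*(-5*j + w)*(j + w)*(6*j + w)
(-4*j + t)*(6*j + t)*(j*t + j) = -24*j^3*t - 24*j^3 + 2*j^2*t^2 + 2*j^2*t + j*t^3 + j*t^2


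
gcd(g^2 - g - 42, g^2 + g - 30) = g + 6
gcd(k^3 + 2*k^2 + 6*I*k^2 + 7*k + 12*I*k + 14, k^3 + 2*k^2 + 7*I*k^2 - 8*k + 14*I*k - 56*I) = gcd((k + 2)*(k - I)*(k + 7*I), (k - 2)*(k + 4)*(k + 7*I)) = k + 7*I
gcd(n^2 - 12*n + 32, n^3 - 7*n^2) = 1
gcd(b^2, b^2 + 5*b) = b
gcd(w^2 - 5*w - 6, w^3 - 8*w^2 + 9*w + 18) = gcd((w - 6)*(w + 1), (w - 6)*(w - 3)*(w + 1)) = w^2 - 5*w - 6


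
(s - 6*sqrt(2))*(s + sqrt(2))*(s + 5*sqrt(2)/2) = s^3 - 5*sqrt(2)*s^2/2 - 37*s - 30*sqrt(2)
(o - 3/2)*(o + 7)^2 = o^3 + 25*o^2/2 + 28*o - 147/2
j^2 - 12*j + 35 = (j - 7)*(j - 5)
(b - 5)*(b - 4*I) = b^2 - 5*b - 4*I*b + 20*I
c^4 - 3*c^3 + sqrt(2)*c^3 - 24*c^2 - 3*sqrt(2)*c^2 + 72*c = c*(c - 3)*(c - 3*sqrt(2))*(c + 4*sqrt(2))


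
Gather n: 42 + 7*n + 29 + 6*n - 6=13*n + 65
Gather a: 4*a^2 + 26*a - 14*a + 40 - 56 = 4*a^2 + 12*a - 16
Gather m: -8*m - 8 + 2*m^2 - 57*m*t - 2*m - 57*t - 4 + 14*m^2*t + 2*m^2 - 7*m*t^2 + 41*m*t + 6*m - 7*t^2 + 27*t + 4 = m^2*(14*t + 4) + m*(-7*t^2 - 16*t - 4) - 7*t^2 - 30*t - 8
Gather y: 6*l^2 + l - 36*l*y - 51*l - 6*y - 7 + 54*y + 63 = 6*l^2 - 50*l + y*(48 - 36*l) + 56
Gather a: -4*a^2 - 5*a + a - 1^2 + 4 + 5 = -4*a^2 - 4*a + 8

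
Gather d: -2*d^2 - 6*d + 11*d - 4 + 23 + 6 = -2*d^2 + 5*d + 25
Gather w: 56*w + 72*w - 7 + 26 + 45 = 128*w + 64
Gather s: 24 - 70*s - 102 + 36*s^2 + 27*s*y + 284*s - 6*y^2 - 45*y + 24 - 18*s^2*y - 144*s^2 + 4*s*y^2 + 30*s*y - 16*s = s^2*(-18*y - 108) + s*(4*y^2 + 57*y + 198) - 6*y^2 - 45*y - 54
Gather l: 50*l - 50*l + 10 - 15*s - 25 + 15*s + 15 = 0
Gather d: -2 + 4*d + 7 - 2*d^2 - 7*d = -2*d^2 - 3*d + 5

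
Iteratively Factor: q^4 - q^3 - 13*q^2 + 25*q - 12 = (q + 4)*(q^3 - 5*q^2 + 7*q - 3) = (q - 1)*(q + 4)*(q^2 - 4*q + 3) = (q - 3)*(q - 1)*(q + 4)*(q - 1)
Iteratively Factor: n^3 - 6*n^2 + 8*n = (n - 4)*(n^2 - 2*n) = (n - 4)*(n - 2)*(n)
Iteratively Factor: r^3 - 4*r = (r + 2)*(r^2 - 2*r) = r*(r + 2)*(r - 2)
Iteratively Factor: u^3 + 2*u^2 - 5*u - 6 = (u + 3)*(u^2 - u - 2) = (u + 1)*(u + 3)*(u - 2)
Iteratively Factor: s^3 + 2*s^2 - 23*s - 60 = (s + 3)*(s^2 - s - 20) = (s + 3)*(s + 4)*(s - 5)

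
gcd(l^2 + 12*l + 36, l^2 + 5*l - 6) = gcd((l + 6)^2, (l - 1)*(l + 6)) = l + 6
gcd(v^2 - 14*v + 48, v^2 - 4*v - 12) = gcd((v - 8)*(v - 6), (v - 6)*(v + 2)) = v - 6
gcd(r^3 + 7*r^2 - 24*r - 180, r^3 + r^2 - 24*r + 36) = r + 6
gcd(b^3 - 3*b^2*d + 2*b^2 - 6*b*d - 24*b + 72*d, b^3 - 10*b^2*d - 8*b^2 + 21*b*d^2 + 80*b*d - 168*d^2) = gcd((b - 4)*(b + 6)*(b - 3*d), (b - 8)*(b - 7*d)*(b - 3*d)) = b - 3*d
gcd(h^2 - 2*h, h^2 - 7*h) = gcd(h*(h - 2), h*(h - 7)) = h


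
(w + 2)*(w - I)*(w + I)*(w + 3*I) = w^4 + 2*w^3 + 3*I*w^3 + w^2 + 6*I*w^2 + 2*w + 3*I*w + 6*I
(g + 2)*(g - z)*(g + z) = g^3 + 2*g^2 - g*z^2 - 2*z^2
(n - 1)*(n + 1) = n^2 - 1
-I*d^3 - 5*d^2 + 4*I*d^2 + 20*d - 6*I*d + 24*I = (d - 4)*(d - 6*I)*(-I*d + 1)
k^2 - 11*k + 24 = (k - 8)*(k - 3)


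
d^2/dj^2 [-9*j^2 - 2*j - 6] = -18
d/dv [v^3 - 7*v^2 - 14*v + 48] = 3*v^2 - 14*v - 14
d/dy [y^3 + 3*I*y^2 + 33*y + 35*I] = 3*y^2 + 6*I*y + 33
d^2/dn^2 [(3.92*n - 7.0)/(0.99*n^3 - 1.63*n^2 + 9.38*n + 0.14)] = (23.051952*n^5 - 120.282624*n^4 + 128.760688*n^3 - 508.129944*n^2 + 653.343264*n - 1245.271888)/(0.970299*n^9 - 4.792689*n^8 + 35.471007*n^7 - 94.738141*n^6 + 334.723326*n^5 - 421.32741*n^4 + 812.508788*n^3 + 36.857604*n^2 + 0.551544*n + 0.002744)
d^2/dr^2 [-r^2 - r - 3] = -2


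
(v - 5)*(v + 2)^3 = v^4 + v^3 - 18*v^2 - 52*v - 40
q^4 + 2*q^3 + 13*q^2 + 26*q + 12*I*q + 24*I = (q + 2)*(q - 4*I)*(q + I)*(q + 3*I)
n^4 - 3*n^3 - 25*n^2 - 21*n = n*(n - 7)*(n + 1)*(n + 3)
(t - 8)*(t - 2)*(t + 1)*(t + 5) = t^4 - 4*t^3 - 39*t^2 + 46*t + 80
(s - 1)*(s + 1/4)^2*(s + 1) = s^4 + s^3/2 - 15*s^2/16 - s/2 - 1/16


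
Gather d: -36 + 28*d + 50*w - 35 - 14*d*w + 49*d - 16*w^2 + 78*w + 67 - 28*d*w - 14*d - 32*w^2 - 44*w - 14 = d*(63 - 42*w) - 48*w^2 + 84*w - 18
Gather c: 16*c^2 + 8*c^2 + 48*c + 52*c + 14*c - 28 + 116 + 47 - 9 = 24*c^2 + 114*c + 126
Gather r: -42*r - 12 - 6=-42*r - 18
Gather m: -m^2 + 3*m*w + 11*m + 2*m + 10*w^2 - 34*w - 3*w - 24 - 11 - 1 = -m^2 + m*(3*w + 13) + 10*w^2 - 37*w - 36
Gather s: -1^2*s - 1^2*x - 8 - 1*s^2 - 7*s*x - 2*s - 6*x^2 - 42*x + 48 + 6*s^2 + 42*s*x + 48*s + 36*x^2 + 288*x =5*s^2 + s*(35*x + 45) + 30*x^2 + 245*x + 40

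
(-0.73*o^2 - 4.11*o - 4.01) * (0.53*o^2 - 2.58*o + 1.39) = -0.3869*o^4 - 0.2949*o^3 + 7.4638*o^2 + 4.6329*o - 5.5739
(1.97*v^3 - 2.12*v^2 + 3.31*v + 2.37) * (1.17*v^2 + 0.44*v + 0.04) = 2.3049*v^5 - 1.6136*v^4 + 3.0187*v^3 + 4.1445*v^2 + 1.1752*v + 0.0948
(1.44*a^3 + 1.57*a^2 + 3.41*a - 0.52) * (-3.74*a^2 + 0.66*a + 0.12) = -5.3856*a^5 - 4.9214*a^4 - 11.5444*a^3 + 4.3838*a^2 + 0.066*a - 0.0624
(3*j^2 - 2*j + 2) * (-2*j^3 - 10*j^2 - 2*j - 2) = -6*j^5 - 26*j^4 + 10*j^3 - 22*j^2 - 4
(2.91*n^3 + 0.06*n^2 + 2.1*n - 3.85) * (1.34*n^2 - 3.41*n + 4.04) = 3.8994*n^5 - 9.8427*n^4 + 14.3658*n^3 - 12.0776*n^2 + 21.6125*n - 15.554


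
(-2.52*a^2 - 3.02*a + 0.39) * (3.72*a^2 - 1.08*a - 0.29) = -9.3744*a^4 - 8.5128*a^3 + 5.4432*a^2 + 0.4546*a - 0.1131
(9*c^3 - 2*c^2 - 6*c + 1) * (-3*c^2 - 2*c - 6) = -27*c^5 - 12*c^4 - 32*c^3 + 21*c^2 + 34*c - 6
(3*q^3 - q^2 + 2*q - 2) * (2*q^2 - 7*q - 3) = 6*q^5 - 23*q^4 + 2*q^3 - 15*q^2 + 8*q + 6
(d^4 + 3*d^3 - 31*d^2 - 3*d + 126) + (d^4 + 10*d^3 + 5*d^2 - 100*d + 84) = 2*d^4 + 13*d^3 - 26*d^2 - 103*d + 210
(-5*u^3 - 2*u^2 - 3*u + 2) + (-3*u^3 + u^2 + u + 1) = -8*u^3 - u^2 - 2*u + 3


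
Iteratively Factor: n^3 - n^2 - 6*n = (n - 3)*(n^2 + 2*n) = (n - 3)*(n + 2)*(n)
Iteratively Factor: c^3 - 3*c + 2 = (c - 1)*(c^2 + c - 2) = (c - 1)*(c + 2)*(c - 1)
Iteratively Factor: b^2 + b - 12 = (b + 4)*(b - 3)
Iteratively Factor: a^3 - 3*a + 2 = (a + 2)*(a^2 - 2*a + 1) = (a - 1)*(a + 2)*(a - 1)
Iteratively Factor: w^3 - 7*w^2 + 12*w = (w)*(w^2 - 7*w + 12) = w*(w - 4)*(w - 3)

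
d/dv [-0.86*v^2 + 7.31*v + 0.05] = 7.31 - 1.72*v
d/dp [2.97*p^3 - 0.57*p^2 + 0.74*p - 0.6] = 8.91*p^2 - 1.14*p + 0.74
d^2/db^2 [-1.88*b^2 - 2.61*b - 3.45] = -3.76000000000000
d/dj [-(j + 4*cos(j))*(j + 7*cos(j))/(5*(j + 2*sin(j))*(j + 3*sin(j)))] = ((j + 2*sin(j))*(j + 3*sin(j))*(11*j*sin(j) - 2*j + 28*sin(2*j) - 11*cos(j)) + (j + 2*sin(j))*(j + 4*cos(j))*(j + 7*cos(j))*(3*cos(j) + 1) + (j + 3*sin(j))*(j + 4*cos(j))*(j + 7*cos(j))*(2*cos(j) + 1))/(5*(j + 2*sin(j))^2*(j + 3*sin(j))^2)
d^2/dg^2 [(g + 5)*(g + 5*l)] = 2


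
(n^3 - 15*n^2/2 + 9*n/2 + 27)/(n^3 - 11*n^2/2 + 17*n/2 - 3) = (2*n^2 - 9*n - 18)/(2*n^2 - 5*n + 2)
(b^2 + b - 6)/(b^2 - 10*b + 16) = (b + 3)/(b - 8)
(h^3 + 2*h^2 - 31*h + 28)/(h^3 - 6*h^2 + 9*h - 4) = (h + 7)/(h - 1)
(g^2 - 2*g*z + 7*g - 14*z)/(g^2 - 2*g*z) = (g + 7)/g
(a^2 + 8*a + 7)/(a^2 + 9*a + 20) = (a^2 + 8*a + 7)/(a^2 + 9*a + 20)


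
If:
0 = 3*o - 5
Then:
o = 5/3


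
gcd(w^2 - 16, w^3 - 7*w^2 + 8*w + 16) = w - 4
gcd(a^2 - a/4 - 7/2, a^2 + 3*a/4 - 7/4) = a + 7/4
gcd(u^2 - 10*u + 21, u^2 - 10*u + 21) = u^2 - 10*u + 21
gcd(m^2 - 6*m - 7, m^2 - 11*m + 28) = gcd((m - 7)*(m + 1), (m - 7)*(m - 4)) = m - 7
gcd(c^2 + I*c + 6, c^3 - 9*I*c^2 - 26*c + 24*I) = c - 2*I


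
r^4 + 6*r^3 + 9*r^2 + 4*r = r*(r + 1)^2*(r + 4)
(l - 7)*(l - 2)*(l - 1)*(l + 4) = l^4 - 6*l^3 - 17*l^2 + 78*l - 56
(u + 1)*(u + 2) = u^2 + 3*u + 2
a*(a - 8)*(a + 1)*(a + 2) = a^4 - 5*a^3 - 22*a^2 - 16*a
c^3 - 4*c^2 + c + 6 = (c - 3)*(c - 2)*(c + 1)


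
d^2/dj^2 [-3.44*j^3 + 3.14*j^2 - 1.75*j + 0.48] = 6.28 - 20.64*j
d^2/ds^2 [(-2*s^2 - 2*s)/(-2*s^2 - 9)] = 4*(4*s^3 - 54*s^2 - 54*s + 81)/(8*s^6 + 108*s^4 + 486*s^2 + 729)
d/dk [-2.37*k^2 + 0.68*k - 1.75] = 0.68 - 4.74*k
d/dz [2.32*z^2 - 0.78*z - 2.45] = 4.64*z - 0.78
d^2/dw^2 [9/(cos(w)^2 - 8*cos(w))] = 18*(-(1 - cos(2*w))^2/2 - 15*cos(w) - 33*cos(2*w)/2 + 3*cos(3*w) + 99/2)/((cos(w) - 8)^3*cos(w)^3)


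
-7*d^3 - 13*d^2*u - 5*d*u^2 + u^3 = (-7*d + u)*(d + u)^2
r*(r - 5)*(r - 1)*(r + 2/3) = r^4 - 16*r^3/3 + r^2 + 10*r/3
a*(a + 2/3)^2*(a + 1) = a^4 + 7*a^3/3 + 16*a^2/9 + 4*a/9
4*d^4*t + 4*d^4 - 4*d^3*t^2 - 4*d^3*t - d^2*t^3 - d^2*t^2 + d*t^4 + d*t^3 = (-2*d + t)*(-d + t)*(2*d + t)*(d*t + d)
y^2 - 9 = (y - 3)*(y + 3)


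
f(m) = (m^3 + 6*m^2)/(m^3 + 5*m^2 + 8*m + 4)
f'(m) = (3*m^2 + 12*m)/(m^3 + 5*m^2 + 8*m + 4) + (m^3 + 6*m^2)*(-3*m^2 - 10*m - 8)/(m^3 + 5*m^2 + 8*m + 4)^2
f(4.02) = 0.89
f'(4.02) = 0.06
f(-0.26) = 0.17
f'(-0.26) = -1.74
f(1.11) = 0.43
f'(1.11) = 0.35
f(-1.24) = -52.80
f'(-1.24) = -6.98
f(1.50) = 0.55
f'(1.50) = 0.27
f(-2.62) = -37.26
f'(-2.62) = -125.77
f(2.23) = 0.71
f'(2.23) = 0.17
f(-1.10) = -73.20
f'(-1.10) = -451.17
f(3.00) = 0.81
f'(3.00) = 0.10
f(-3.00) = -13.50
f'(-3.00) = -29.25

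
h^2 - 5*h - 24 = (h - 8)*(h + 3)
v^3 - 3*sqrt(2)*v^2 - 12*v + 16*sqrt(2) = (v - 4*sqrt(2))*(v - sqrt(2))*(v + 2*sqrt(2))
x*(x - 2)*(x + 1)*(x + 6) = x^4 + 5*x^3 - 8*x^2 - 12*x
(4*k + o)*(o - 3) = 4*k*o - 12*k + o^2 - 3*o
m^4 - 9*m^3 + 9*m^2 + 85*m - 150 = (m - 5)^2*(m - 2)*(m + 3)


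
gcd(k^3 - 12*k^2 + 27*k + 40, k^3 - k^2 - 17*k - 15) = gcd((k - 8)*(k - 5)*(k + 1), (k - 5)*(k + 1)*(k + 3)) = k^2 - 4*k - 5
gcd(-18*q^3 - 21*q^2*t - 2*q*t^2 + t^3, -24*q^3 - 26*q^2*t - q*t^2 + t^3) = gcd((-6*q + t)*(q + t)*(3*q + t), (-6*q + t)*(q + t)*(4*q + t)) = 6*q^2 + 5*q*t - t^2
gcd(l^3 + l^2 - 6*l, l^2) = l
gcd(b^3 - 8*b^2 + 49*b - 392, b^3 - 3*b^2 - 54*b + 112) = b - 8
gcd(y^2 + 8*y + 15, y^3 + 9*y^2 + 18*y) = y + 3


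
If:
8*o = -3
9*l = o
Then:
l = -1/24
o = -3/8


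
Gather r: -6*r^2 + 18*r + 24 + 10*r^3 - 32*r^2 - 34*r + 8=10*r^3 - 38*r^2 - 16*r + 32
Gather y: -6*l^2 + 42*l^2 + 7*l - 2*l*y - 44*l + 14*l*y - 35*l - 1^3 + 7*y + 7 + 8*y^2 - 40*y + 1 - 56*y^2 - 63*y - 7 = 36*l^2 - 72*l - 48*y^2 + y*(12*l - 96)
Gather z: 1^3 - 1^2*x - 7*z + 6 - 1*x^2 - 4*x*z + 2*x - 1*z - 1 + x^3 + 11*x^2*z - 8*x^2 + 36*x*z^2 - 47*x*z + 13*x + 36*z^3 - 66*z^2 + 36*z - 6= x^3 - 9*x^2 + 14*x + 36*z^3 + z^2*(36*x - 66) + z*(11*x^2 - 51*x + 28)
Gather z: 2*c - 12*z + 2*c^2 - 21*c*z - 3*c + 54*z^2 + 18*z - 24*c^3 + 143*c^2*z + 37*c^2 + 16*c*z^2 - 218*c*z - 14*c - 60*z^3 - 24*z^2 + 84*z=-24*c^3 + 39*c^2 - 15*c - 60*z^3 + z^2*(16*c + 30) + z*(143*c^2 - 239*c + 90)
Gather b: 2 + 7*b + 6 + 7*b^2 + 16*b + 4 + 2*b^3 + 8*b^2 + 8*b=2*b^3 + 15*b^2 + 31*b + 12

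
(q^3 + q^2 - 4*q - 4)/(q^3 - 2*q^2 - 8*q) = (q^2 - q - 2)/(q*(q - 4))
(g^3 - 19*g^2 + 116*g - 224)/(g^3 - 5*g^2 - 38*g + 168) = (g - 8)/(g + 6)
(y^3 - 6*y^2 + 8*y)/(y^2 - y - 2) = y*(y - 4)/(y + 1)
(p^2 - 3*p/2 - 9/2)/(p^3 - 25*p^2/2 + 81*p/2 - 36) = (2*p + 3)/(2*p^2 - 19*p + 24)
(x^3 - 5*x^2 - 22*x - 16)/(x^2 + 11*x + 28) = (x^3 - 5*x^2 - 22*x - 16)/(x^2 + 11*x + 28)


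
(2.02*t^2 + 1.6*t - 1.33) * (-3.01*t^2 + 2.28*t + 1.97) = -6.0802*t^4 - 0.2104*t^3 + 11.6307*t^2 + 0.1196*t - 2.6201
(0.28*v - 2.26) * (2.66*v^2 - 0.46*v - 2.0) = 0.7448*v^3 - 6.1404*v^2 + 0.4796*v + 4.52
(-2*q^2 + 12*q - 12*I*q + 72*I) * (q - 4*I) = -2*q^3 + 12*q^2 - 4*I*q^2 - 48*q + 24*I*q + 288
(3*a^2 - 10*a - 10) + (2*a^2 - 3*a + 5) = 5*a^2 - 13*a - 5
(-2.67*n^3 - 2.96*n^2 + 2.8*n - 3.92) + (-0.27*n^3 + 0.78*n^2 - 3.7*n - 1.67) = -2.94*n^3 - 2.18*n^2 - 0.9*n - 5.59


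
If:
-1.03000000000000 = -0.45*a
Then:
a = 2.29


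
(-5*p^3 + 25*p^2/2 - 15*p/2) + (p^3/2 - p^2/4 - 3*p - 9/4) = -9*p^3/2 + 49*p^2/4 - 21*p/2 - 9/4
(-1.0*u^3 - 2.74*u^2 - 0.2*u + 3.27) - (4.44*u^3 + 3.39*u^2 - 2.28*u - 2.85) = -5.44*u^3 - 6.13*u^2 + 2.08*u + 6.12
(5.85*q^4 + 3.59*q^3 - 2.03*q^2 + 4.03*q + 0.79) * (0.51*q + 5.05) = 2.9835*q^5 + 31.3734*q^4 + 17.0942*q^3 - 8.1962*q^2 + 20.7544*q + 3.9895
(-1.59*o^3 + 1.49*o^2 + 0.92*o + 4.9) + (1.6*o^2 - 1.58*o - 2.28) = -1.59*o^3 + 3.09*o^2 - 0.66*o + 2.62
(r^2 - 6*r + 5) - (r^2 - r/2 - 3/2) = 13/2 - 11*r/2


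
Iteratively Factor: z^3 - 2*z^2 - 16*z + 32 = (z - 4)*(z^2 + 2*z - 8) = (z - 4)*(z - 2)*(z + 4)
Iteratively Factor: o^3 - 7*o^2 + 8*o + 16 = (o - 4)*(o^2 - 3*o - 4) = (o - 4)^2*(o + 1)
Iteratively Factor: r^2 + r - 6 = (r + 3)*(r - 2)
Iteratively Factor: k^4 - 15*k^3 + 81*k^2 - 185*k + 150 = (k - 5)*(k^3 - 10*k^2 + 31*k - 30) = (k - 5)^2*(k^2 - 5*k + 6) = (k - 5)^2*(k - 3)*(k - 2)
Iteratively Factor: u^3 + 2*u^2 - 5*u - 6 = (u - 2)*(u^2 + 4*u + 3) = (u - 2)*(u + 1)*(u + 3)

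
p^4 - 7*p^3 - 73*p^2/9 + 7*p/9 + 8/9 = (p - 8)*(p - 1/3)*(p + 1/3)*(p + 1)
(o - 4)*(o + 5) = o^2 + o - 20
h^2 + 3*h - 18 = (h - 3)*(h + 6)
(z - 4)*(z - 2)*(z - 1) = z^3 - 7*z^2 + 14*z - 8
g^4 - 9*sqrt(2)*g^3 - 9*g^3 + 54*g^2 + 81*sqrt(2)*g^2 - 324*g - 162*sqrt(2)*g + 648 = (g - 6)*(g - 3)*(g - 6*sqrt(2))*(g - 3*sqrt(2))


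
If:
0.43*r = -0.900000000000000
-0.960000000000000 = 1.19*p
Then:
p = -0.81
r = -2.09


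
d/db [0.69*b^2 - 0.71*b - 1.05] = 1.38*b - 0.71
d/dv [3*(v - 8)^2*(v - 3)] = 3*(v - 8)*(3*v - 14)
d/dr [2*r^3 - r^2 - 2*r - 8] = 6*r^2 - 2*r - 2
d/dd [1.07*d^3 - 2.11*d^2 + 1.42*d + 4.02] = 3.21*d^2 - 4.22*d + 1.42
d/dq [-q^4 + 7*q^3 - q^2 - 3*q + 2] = -4*q^3 + 21*q^2 - 2*q - 3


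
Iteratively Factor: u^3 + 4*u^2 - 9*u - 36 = (u - 3)*(u^2 + 7*u + 12) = (u - 3)*(u + 4)*(u + 3)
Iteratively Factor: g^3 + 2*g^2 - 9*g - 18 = (g + 2)*(g^2 - 9) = (g - 3)*(g + 2)*(g + 3)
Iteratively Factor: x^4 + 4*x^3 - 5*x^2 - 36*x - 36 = (x + 3)*(x^3 + x^2 - 8*x - 12) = (x - 3)*(x + 3)*(x^2 + 4*x + 4) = (x - 3)*(x + 2)*(x + 3)*(x + 2)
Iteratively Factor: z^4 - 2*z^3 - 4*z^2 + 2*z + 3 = (z - 1)*(z^3 - z^2 - 5*z - 3) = (z - 3)*(z - 1)*(z^2 + 2*z + 1) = (z - 3)*(z - 1)*(z + 1)*(z + 1)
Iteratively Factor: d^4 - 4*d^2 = (d)*(d^3 - 4*d) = d*(d + 2)*(d^2 - 2*d) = d*(d - 2)*(d + 2)*(d)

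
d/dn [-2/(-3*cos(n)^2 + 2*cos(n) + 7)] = 4*(3*cos(n) - 1)*sin(n)/(-3*cos(n)^2 + 2*cos(n) + 7)^2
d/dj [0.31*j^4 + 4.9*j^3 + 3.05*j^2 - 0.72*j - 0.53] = 1.24*j^3 + 14.7*j^2 + 6.1*j - 0.72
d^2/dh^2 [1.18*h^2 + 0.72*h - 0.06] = 2.36000000000000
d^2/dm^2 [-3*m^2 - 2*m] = -6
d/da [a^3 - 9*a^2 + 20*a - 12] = 3*a^2 - 18*a + 20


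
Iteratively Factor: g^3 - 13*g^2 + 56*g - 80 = (g - 4)*(g^2 - 9*g + 20) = (g - 4)^2*(g - 5)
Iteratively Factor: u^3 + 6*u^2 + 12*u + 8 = (u + 2)*(u^2 + 4*u + 4) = (u + 2)^2*(u + 2)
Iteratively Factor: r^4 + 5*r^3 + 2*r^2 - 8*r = (r - 1)*(r^3 + 6*r^2 + 8*r) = r*(r - 1)*(r^2 + 6*r + 8) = r*(r - 1)*(r + 4)*(r + 2)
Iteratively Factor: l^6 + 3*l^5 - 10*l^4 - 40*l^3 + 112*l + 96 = (l + 2)*(l^5 + l^4 - 12*l^3 - 16*l^2 + 32*l + 48) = (l + 2)^2*(l^4 - l^3 - 10*l^2 + 4*l + 24) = (l - 3)*(l + 2)^2*(l^3 + 2*l^2 - 4*l - 8) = (l - 3)*(l + 2)^3*(l^2 - 4) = (l - 3)*(l + 2)^4*(l - 2)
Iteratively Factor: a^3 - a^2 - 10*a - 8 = (a + 2)*(a^2 - 3*a - 4) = (a - 4)*(a + 2)*(a + 1)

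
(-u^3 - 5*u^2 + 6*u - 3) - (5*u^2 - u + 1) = -u^3 - 10*u^2 + 7*u - 4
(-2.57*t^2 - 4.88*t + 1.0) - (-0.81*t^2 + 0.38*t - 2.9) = -1.76*t^2 - 5.26*t + 3.9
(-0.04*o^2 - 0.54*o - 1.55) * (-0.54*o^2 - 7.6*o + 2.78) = 0.0216*o^4 + 0.5956*o^3 + 4.8298*o^2 + 10.2788*o - 4.309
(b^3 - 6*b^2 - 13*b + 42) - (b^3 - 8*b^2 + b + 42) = 2*b^2 - 14*b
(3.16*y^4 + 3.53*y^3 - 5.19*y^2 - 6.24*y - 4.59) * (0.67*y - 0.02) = 2.1172*y^5 + 2.3019*y^4 - 3.5479*y^3 - 4.077*y^2 - 2.9505*y + 0.0918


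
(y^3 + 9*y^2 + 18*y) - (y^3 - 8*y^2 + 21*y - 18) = 17*y^2 - 3*y + 18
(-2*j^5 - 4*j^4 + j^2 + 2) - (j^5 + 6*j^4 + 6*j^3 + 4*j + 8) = -3*j^5 - 10*j^4 - 6*j^3 + j^2 - 4*j - 6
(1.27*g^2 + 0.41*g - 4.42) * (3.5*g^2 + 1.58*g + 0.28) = 4.445*g^4 + 3.4416*g^3 - 14.4666*g^2 - 6.8688*g - 1.2376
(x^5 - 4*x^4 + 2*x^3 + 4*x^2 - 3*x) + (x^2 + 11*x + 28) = x^5 - 4*x^4 + 2*x^3 + 5*x^2 + 8*x + 28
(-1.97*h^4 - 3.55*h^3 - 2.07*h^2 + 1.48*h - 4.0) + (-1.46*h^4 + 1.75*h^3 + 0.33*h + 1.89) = -3.43*h^4 - 1.8*h^3 - 2.07*h^2 + 1.81*h - 2.11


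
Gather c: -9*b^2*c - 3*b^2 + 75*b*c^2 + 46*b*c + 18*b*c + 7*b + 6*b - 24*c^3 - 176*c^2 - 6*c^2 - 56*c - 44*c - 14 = -3*b^2 + 13*b - 24*c^3 + c^2*(75*b - 182) + c*(-9*b^2 + 64*b - 100) - 14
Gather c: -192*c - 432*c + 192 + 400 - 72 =520 - 624*c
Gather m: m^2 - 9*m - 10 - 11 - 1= m^2 - 9*m - 22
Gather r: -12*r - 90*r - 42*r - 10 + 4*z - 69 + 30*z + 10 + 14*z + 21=-144*r + 48*z - 48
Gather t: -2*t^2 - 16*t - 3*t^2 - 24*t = -5*t^2 - 40*t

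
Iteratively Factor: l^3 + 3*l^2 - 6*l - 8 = (l - 2)*(l^2 + 5*l + 4) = (l - 2)*(l + 1)*(l + 4)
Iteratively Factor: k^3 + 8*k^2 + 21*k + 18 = (k + 3)*(k^2 + 5*k + 6) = (k + 2)*(k + 3)*(k + 3)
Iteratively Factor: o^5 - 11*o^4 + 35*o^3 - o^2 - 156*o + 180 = (o - 2)*(o^4 - 9*o^3 + 17*o^2 + 33*o - 90) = (o - 5)*(o - 2)*(o^3 - 4*o^2 - 3*o + 18) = (o - 5)*(o - 3)*(o - 2)*(o^2 - o - 6) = (o - 5)*(o - 3)^2*(o - 2)*(o + 2)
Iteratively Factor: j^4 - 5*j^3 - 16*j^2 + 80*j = (j - 5)*(j^3 - 16*j) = j*(j - 5)*(j^2 - 16) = j*(j - 5)*(j + 4)*(j - 4)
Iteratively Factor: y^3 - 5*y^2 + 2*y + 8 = (y - 2)*(y^2 - 3*y - 4) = (y - 2)*(y + 1)*(y - 4)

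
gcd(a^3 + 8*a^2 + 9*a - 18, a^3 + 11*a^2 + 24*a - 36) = a^2 + 5*a - 6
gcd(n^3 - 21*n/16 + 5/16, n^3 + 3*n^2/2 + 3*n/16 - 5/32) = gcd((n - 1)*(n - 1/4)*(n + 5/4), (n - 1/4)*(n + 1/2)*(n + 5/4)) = n^2 + n - 5/16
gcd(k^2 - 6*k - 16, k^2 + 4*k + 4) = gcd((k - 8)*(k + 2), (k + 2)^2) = k + 2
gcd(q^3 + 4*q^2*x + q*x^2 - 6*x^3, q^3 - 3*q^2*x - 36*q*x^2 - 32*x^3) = 1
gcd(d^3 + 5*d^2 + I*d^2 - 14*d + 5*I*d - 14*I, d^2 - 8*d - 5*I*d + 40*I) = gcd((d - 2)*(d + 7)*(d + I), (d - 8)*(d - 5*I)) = 1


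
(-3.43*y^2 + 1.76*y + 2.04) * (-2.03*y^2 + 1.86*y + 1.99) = 6.9629*y^4 - 9.9526*y^3 - 7.6933*y^2 + 7.2968*y + 4.0596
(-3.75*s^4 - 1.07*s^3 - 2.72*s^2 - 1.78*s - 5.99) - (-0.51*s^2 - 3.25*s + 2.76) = -3.75*s^4 - 1.07*s^3 - 2.21*s^2 + 1.47*s - 8.75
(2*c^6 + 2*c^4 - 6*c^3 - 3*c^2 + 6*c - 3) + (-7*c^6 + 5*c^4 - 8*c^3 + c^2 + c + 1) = -5*c^6 + 7*c^4 - 14*c^3 - 2*c^2 + 7*c - 2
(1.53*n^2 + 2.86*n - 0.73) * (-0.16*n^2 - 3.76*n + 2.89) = -0.2448*n^4 - 6.2104*n^3 - 6.2151*n^2 + 11.0102*n - 2.1097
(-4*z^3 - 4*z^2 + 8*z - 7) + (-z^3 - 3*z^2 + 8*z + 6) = -5*z^3 - 7*z^2 + 16*z - 1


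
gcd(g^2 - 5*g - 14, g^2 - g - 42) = g - 7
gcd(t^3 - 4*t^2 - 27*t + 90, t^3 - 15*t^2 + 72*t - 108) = t^2 - 9*t + 18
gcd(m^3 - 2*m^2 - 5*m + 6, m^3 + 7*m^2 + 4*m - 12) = m^2 + m - 2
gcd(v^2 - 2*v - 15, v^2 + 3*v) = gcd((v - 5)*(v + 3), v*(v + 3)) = v + 3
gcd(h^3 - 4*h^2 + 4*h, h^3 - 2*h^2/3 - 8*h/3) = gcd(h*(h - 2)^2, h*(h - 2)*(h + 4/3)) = h^2 - 2*h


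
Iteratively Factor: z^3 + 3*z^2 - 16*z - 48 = (z + 4)*(z^2 - z - 12) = (z - 4)*(z + 4)*(z + 3)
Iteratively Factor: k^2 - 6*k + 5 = (k - 1)*(k - 5)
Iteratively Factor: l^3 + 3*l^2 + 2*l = (l + 2)*(l^2 + l) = l*(l + 2)*(l + 1)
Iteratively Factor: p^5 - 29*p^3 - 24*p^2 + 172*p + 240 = (p - 3)*(p^4 + 3*p^3 - 20*p^2 - 84*p - 80) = (p - 3)*(p + 2)*(p^3 + p^2 - 22*p - 40) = (p - 3)*(p + 2)^2*(p^2 - p - 20) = (p - 5)*(p - 3)*(p + 2)^2*(p + 4)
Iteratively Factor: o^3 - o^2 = (o)*(o^2 - o) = o^2*(o - 1)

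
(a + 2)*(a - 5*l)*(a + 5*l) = a^3 + 2*a^2 - 25*a*l^2 - 50*l^2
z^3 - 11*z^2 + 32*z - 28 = (z - 7)*(z - 2)^2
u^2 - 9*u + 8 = (u - 8)*(u - 1)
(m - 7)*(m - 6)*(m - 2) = m^3 - 15*m^2 + 68*m - 84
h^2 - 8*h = h*(h - 8)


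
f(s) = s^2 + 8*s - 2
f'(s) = 2*s + 8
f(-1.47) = -11.60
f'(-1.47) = 5.06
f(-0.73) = -7.31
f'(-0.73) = 6.54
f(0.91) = 6.11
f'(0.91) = 9.82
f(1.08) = 7.81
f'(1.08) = 10.16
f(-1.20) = -10.16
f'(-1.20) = 5.60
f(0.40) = 1.36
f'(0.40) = 8.80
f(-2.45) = -15.60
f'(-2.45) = 3.10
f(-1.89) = -13.55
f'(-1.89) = 4.22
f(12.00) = 238.00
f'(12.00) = 32.00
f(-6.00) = -14.00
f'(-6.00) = -4.00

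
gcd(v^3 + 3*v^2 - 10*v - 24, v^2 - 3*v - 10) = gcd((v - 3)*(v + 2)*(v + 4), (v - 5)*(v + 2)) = v + 2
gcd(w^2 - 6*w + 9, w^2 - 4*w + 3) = w - 3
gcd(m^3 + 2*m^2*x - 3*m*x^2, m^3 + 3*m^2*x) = m^2 + 3*m*x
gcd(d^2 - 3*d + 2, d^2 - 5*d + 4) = d - 1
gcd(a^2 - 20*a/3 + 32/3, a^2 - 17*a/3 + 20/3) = a - 4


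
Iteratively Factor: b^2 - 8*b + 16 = (b - 4)*(b - 4)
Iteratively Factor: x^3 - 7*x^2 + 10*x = (x)*(x^2 - 7*x + 10) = x*(x - 2)*(x - 5)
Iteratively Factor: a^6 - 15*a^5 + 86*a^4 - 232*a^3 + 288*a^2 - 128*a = (a - 4)*(a^5 - 11*a^4 + 42*a^3 - 64*a^2 + 32*a) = (a - 4)^2*(a^4 - 7*a^3 + 14*a^2 - 8*a) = a*(a - 4)^2*(a^3 - 7*a^2 + 14*a - 8) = a*(a - 4)^2*(a - 2)*(a^2 - 5*a + 4) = a*(a - 4)^2*(a - 2)*(a - 1)*(a - 4)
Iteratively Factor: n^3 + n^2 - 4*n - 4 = (n - 2)*(n^2 + 3*n + 2) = (n - 2)*(n + 2)*(n + 1)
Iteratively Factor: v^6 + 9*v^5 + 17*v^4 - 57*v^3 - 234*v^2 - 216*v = (v - 3)*(v^5 + 12*v^4 + 53*v^3 + 102*v^2 + 72*v) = (v - 3)*(v + 3)*(v^4 + 9*v^3 + 26*v^2 + 24*v) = (v - 3)*(v + 3)^2*(v^3 + 6*v^2 + 8*v) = v*(v - 3)*(v + 3)^2*(v^2 + 6*v + 8) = v*(v - 3)*(v + 2)*(v + 3)^2*(v + 4)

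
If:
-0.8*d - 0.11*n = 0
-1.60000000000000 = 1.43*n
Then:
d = 0.15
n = -1.12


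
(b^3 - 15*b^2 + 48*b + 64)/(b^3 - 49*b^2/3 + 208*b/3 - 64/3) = 3*(b + 1)/(3*b - 1)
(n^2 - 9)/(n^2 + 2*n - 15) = (n + 3)/(n + 5)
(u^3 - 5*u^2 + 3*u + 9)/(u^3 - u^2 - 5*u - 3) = (u - 3)/(u + 1)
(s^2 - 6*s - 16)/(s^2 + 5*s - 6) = (s^2 - 6*s - 16)/(s^2 + 5*s - 6)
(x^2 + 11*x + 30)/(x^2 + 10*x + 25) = (x + 6)/(x + 5)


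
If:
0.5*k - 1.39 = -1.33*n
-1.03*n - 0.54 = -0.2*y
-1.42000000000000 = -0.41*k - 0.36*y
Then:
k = 5.19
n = -0.91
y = -1.97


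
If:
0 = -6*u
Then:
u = 0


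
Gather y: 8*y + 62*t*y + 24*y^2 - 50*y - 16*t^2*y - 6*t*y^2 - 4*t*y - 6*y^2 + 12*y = y^2*(18 - 6*t) + y*(-16*t^2 + 58*t - 30)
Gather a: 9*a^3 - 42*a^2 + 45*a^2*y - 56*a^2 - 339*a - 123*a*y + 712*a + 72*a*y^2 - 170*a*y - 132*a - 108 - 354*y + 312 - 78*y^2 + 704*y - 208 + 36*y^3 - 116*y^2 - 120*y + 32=9*a^3 + a^2*(45*y - 98) + a*(72*y^2 - 293*y + 241) + 36*y^3 - 194*y^2 + 230*y + 28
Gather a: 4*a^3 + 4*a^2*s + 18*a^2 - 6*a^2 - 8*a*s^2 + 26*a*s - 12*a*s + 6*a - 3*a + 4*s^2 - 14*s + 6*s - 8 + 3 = 4*a^3 + a^2*(4*s + 12) + a*(-8*s^2 + 14*s + 3) + 4*s^2 - 8*s - 5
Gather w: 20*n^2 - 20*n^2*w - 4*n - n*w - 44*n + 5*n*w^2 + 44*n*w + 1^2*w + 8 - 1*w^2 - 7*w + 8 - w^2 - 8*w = 20*n^2 - 48*n + w^2*(5*n - 2) + w*(-20*n^2 + 43*n - 14) + 16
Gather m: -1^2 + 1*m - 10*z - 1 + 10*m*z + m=m*(10*z + 2) - 10*z - 2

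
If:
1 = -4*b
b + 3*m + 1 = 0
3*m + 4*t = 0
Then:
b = -1/4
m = -1/4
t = 3/16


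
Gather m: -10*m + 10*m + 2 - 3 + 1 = 0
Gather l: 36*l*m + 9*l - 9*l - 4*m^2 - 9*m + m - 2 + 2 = 36*l*m - 4*m^2 - 8*m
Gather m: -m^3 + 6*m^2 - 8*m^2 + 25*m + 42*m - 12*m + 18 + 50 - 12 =-m^3 - 2*m^2 + 55*m + 56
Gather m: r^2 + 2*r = r^2 + 2*r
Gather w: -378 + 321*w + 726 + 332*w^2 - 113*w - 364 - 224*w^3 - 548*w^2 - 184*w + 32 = -224*w^3 - 216*w^2 + 24*w + 16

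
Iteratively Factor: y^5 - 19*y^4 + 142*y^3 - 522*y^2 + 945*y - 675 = (y - 5)*(y^4 - 14*y^3 + 72*y^2 - 162*y + 135) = (y - 5)*(y - 3)*(y^3 - 11*y^2 + 39*y - 45) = (y - 5)*(y - 3)^2*(y^2 - 8*y + 15) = (y - 5)^2*(y - 3)^2*(y - 3)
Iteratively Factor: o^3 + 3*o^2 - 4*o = (o)*(o^2 + 3*o - 4) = o*(o - 1)*(o + 4)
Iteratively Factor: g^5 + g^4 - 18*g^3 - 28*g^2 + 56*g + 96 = (g + 3)*(g^4 - 2*g^3 - 12*g^2 + 8*g + 32) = (g + 2)*(g + 3)*(g^3 - 4*g^2 - 4*g + 16) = (g - 2)*(g + 2)*(g + 3)*(g^2 - 2*g - 8) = (g - 2)*(g + 2)^2*(g + 3)*(g - 4)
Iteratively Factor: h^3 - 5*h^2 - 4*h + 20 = (h - 5)*(h^2 - 4) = (h - 5)*(h + 2)*(h - 2)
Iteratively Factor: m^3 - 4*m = (m + 2)*(m^2 - 2*m) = m*(m + 2)*(m - 2)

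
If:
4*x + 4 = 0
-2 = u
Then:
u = -2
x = -1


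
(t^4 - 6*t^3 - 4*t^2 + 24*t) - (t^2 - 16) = t^4 - 6*t^3 - 5*t^2 + 24*t + 16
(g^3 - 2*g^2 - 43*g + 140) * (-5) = -5*g^3 + 10*g^2 + 215*g - 700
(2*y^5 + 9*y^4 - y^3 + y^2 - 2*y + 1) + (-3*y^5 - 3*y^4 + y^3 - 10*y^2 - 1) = -y^5 + 6*y^4 - 9*y^2 - 2*y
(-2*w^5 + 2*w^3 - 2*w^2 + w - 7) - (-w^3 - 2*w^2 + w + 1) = -2*w^5 + 3*w^3 - 8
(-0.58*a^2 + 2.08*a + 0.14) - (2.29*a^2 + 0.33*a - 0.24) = -2.87*a^2 + 1.75*a + 0.38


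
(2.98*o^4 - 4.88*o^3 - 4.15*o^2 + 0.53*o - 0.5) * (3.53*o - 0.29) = 10.5194*o^5 - 18.0906*o^4 - 13.2343*o^3 + 3.0744*o^2 - 1.9187*o + 0.145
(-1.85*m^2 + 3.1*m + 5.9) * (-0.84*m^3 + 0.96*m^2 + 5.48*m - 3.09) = 1.554*m^5 - 4.38*m^4 - 12.118*m^3 + 28.3685*m^2 + 22.753*m - 18.231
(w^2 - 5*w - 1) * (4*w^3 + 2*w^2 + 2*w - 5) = 4*w^5 - 18*w^4 - 12*w^3 - 17*w^2 + 23*w + 5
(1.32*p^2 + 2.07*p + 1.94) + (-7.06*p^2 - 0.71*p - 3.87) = -5.74*p^2 + 1.36*p - 1.93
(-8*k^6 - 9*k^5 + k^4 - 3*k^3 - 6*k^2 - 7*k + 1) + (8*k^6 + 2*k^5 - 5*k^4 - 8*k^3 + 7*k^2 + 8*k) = -7*k^5 - 4*k^4 - 11*k^3 + k^2 + k + 1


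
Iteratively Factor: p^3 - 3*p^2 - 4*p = (p + 1)*(p^2 - 4*p) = p*(p + 1)*(p - 4)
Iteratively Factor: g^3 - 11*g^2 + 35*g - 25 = (g - 1)*(g^2 - 10*g + 25) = (g - 5)*(g - 1)*(g - 5)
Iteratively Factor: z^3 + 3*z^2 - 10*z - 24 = (z + 4)*(z^2 - z - 6) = (z - 3)*(z + 4)*(z + 2)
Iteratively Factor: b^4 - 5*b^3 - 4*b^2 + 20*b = (b)*(b^3 - 5*b^2 - 4*b + 20) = b*(b - 2)*(b^2 - 3*b - 10) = b*(b - 5)*(b - 2)*(b + 2)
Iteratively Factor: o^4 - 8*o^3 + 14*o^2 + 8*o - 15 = (o - 1)*(o^3 - 7*o^2 + 7*o + 15) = (o - 1)*(o + 1)*(o^2 - 8*o + 15) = (o - 3)*(o - 1)*(o + 1)*(o - 5)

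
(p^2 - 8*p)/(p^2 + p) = (p - 8)/(p + 1)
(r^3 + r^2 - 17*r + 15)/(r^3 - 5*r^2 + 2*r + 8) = (r^3 + r^2 - 17*r + 15)/(r^3 - 5*r^2 + 2*r + 8)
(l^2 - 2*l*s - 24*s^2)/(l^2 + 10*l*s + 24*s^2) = (l - 6*s)/(l + 6*s)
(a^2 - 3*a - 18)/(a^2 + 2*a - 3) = (a - 6)/(a - 1)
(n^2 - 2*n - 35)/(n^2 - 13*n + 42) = (n + 5)/(n - 6)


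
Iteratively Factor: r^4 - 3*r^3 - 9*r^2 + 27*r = (r + 3)*(r^3 - 6*r^2 + 9*r) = r*(r + 3)*(r^2 - 6*r + 9) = r*(r - 3)*(r + 3)*(r - 3)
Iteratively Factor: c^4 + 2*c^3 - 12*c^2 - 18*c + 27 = (c + 3)*(c^3 - c^2 - 9*c + 9) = (c - 3)*(c + 3)*(c^2 + 2*c - 3) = (c - 3)*(c - 1)*(c + 3)*(c + 3)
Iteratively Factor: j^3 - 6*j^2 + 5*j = (j)*(j^2 - 6*j + 5) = j*(j - 1)*(j - 5)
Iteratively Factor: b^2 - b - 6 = (b + 2)*(b - 3)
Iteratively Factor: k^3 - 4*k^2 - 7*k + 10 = (k + 2)*(k^2 - 6*k + 5) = (k - 1)*(k + 2)*(k - 5)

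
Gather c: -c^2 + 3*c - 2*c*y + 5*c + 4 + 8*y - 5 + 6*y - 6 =-c^2 + c*(8 - 2*y) + 14*y - 7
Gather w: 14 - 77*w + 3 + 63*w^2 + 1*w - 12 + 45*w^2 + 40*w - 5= 108*w^2 - 36*w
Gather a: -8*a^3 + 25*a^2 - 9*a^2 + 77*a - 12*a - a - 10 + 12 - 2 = -8*a^3 + 16*a^2 + 64*a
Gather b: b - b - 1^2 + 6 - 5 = 0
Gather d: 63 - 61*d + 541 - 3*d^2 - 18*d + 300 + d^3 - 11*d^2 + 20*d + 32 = d^3 - 14*d^2 - 59*d + 936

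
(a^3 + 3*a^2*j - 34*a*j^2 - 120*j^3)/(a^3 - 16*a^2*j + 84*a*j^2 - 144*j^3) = (a^2 + 9*a*j + 20*j^2)/(a^2 - 10*a*j + 24*j^2)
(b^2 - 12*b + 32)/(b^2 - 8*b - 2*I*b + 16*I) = (b - 4)/(b - 2*I)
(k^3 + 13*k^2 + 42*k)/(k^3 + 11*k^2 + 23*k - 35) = k*(k + 6)/(k^2 + 4*k - 5)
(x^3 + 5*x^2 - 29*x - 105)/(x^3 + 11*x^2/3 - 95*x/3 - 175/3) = 3*(x + 3)/(3*x + 5)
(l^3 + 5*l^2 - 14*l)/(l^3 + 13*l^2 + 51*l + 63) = l*(l - 2)/(l^2 + 6*l + 9)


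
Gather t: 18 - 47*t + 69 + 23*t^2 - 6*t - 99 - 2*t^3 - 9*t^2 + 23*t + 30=-2*t^3 + 14*t^2 - 30*t + 18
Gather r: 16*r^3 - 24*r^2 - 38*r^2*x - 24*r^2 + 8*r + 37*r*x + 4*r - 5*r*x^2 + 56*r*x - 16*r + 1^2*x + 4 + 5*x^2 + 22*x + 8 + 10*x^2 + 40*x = 16*r^3 + r^2*(-38*x - 48) + r*(-5*x^2 + 93*x - 4) + 15*x^2 + 63*x + 12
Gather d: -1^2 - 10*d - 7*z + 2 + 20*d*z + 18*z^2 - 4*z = d*(20*z - 10) + 18*z^2 - 11*z + 1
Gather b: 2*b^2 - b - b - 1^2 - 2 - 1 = 2*b^2 - 2*b - 4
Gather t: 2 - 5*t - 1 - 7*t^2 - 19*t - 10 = -7*t^2 - 24*t - 9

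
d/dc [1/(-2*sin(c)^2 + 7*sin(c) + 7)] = (4*sin(c) - 7)*cos(c)/(7*sin(c) + cos(2*c) + 6)^2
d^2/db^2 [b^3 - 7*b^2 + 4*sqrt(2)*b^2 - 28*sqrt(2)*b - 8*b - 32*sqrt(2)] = 6*b - 14 + 8*sqrt(2)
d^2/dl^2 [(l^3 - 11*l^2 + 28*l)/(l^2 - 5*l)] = -4/(l^3 - 15*l^2 + 75*l - 125)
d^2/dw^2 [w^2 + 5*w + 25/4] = 2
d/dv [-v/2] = -1/2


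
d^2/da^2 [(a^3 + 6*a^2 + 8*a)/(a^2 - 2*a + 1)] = 2*(23*a + 22)/(a^4 - 4*a^3 + 6*a^2 - 4*a + 1)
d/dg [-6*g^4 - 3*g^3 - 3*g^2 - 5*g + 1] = -24*g^3 - 9*g^2 - 6*g - 5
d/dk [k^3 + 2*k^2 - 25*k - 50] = 3*k^2 + 4*k - 25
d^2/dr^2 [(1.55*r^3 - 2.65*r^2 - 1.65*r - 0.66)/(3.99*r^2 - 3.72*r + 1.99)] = (-2.8421709430404e-14*r^5 + 1.13686837721616e-13*r^4 - 112.91844*r^3 - 5.6420459999999*r^2 + 174.213408*r - 53.203526)/(63.521199*r^6 - 177.668316*r^5 + 260.688645*r^4 - 228.70188*r^3 + 130.017645*r^2 - 44.194716*r + 7.880599)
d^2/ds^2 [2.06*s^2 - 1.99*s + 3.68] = 4.12000000000000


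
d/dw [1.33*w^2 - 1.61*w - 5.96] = 2.66*w - 1.61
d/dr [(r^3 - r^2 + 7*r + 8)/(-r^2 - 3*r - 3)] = (-r^4 - 6*r^3 + r^2 + 22*r + 3)/(r^4 + 6*r^3 + 15*r^2 + 18*r + 9)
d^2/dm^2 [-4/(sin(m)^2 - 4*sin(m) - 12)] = 8*(2*sin(m)^4 - 6*sin(m)^3 + 29*sin(m)^2 - 12*sin(m) - 28)/((sin(m) - 6)^3*(sin(m) + 2)^3)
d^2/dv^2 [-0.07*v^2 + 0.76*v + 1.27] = -0.140000000000000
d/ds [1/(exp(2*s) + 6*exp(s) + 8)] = 2*(-exp(s) - 3)*exp(s)/(exp(2*s) + 6*exp(s) + 8)^2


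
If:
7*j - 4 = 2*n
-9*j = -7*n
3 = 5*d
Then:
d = 3/5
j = 28/31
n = 36/31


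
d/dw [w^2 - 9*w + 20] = 2*w - 9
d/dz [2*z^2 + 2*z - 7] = 4*z + 2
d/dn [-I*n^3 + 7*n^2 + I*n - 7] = -3*I*n^2 + 14*n + I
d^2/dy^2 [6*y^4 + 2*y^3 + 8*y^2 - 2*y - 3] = 72*y^2 + 12*y + 16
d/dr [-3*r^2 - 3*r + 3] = -6*r - 3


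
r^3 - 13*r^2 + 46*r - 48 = (r - 8)*(r - 3)*(r - 2)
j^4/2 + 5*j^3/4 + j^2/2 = j^2*(j/2 + 1)*(j + 1/2)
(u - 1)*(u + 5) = u^2 + 4*u - 5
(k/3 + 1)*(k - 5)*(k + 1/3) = k^3/3 - 5*k^2/9 - 47*k/9 - 5/3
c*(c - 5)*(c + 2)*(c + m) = c^4 + c^3*m - 3*c^3 - 3*c^2*m - 10*c^2 - 10*c*m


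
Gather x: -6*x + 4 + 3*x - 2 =2 - 3*x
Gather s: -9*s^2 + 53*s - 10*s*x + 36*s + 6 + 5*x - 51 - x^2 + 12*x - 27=-9*s^2 + s*(89 - 10*x) - x^2 + 17*x - 72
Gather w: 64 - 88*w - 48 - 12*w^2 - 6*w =-12*w^2 - 94*w + 16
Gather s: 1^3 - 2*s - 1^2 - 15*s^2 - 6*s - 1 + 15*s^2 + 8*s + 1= 0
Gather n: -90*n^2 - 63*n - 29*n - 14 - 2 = -90*n^2 - 92*n - 16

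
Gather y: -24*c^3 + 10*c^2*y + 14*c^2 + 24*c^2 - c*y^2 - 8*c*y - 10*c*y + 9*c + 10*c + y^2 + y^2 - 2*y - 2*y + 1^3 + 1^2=-24*c^3 + 38*c^2 + 19*c + y^2*(2 - c) + y*(10*c^2 - 18*c - 4) + 2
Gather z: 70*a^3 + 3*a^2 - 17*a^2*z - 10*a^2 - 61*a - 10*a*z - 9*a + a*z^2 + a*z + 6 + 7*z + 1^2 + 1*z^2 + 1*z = 70*a^3 - 7*a^2 - 70*a + z^2*(a + 1) + z*(-17*a^2 - 9*a + 8) + 7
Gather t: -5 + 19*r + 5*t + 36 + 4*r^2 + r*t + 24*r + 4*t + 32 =4*r^2 + 43*r + t*(r + 9) + 63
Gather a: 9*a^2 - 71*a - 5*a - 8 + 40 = 9*a^2 - 76*a + 32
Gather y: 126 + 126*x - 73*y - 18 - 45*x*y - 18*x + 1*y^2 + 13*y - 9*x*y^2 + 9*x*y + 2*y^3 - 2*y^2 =108*x + 2*y^3 + y^2*(-9*x - 1) + y*(-36*x - 60) + 108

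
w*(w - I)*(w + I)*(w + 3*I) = w^4 + 3*I*w^3 + w^2 + 3*I*w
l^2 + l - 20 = (l - 4)*(l + 5)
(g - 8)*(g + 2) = g^2 - 6*g - 16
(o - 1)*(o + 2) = o^2 + o - 2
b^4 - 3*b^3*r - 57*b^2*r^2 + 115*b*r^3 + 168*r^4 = (b - 8*r)*(b - 3*r)*(b + r)*(b + 7*r)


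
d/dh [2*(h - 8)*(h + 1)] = 4*h - 14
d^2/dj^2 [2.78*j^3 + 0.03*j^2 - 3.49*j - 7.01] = 16.68*j + 0.06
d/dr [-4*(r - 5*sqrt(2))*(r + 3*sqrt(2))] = -8*r + 8*sqrt(2)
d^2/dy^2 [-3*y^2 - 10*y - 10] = -6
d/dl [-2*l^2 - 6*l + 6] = -4*l - 6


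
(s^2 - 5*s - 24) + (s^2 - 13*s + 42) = 2*s^2 - 18*s + 18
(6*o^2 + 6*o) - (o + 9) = 6*o^2 + 5*o - 9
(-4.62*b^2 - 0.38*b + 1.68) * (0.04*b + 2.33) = -0.1848*b^3 - 10.7798*b^2 - 0.8182*b + 3.9144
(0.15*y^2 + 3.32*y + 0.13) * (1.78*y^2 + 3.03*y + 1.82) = 0.267*y^4 + 6.3641*y^3 + 10.564*y^2 + 6.4363*y + 0.2366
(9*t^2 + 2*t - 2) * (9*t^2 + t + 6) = 81*t^4 + 27*t^3 + 38*t^2 + 10*t - 12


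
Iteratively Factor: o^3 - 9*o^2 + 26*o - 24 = (o - 4)*(o^2 - 5*o + 6) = (o - 4)*(o - 3)*(o - 2)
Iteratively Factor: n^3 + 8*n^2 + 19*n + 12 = (n + 3)*(n^2 + 5*n + 4) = (n + 3)*(n + 4)*(n + 1)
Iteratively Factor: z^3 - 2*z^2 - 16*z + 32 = (z - 2)*(z^2 - 16) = (z - 4)*(z - 2)*(z + 4)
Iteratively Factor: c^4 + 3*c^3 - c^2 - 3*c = (c)*(c^3 + 3*c^2 - c - 3) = c*(c + 1)*(c^2 + 2*c - 3) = c*(c + 1)*(c + 3)*(c - 1)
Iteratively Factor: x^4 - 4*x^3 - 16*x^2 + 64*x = (x)*(x^3 - 4*x^2 - 16*x + 64) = x*(x - 4)*(x^2 - 16) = x*(x - 4)*(x + 4)*(x - 4)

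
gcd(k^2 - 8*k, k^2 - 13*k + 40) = k - 8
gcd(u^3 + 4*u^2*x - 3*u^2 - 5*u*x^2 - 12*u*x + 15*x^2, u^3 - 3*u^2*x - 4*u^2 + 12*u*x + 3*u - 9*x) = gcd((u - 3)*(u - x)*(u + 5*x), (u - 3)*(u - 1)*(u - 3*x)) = u - 3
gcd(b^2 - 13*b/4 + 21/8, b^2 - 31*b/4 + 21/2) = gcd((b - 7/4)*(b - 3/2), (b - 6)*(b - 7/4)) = b - 7/4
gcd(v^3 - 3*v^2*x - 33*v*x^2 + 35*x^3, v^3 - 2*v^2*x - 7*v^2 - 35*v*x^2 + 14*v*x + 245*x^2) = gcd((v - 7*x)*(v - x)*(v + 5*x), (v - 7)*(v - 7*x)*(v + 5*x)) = -v^2 + 2*v*x + 35*x^2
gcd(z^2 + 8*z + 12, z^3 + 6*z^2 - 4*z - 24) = z^2 + 8*z + 12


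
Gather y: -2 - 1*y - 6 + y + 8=0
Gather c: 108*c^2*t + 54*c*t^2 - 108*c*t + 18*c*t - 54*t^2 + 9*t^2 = 108*c^2*t + c*(54*t^2 - 90*t) - 45*t^2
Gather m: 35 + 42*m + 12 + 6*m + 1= 48*m + 48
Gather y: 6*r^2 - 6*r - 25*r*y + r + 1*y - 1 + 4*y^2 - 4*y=6*r^2 - 5*r + 4*y^2 + y*(-25*r - 3) - 1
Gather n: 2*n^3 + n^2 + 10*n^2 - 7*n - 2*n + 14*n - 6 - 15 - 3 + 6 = 2*n^3 + 11*n^2 + 5*n - 18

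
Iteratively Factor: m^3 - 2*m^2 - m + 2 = (m - 1)*(m^2 - m - 2) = (m - 2)*(m - 1)*(m + 1)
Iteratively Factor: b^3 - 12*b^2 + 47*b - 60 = (b - 3)*(b^2 - 9*b + 20) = (b - 5)*(b - 3)*(b - 4)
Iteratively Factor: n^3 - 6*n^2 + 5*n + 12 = (n - 4)*(n^2 - 2*n - 3) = (n - 4)*(n + 1)*(n - 3)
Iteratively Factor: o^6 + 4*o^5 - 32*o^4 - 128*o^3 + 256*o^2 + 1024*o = (o - 4)*(o^5 + 8*o^4 - 128*o^2 - 256*o) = (o - 4)*(o + 4)*(o^4 + 4*o^3 - 16*o^2 - 64*o) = (o - 4)*(o + 4)^2*(o^3 - 16*o) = o*(o - 4)*(o + 4)^2*(o^2 - 16) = o*(o - 4)^2*(o + 4)^2*(o + 4)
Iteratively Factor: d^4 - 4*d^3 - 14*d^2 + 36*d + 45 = (d + 3)*(d^3 - 7*d^2 + 7*d + 15) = (d + 1)*(d + 3)*(d^2 - 8*d + 15) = (d - 3)*(d + 1)*(d + 3)*(d - 5)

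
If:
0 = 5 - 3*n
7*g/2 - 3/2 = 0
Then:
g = 3/7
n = 5/3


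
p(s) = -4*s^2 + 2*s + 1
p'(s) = 2 - 8*s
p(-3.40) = -52.04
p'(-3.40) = 29.20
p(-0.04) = 0.91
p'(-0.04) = 2.32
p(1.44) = -4.41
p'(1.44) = -9.52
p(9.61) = -349.19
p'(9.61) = -74.88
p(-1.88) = -16.90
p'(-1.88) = 17.04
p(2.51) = -19.18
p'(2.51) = -18.08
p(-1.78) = -15.23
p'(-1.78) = 16.24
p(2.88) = -26.42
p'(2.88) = -21.04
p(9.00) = -305.00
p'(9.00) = -70.00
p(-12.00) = -599.00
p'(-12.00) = 98.00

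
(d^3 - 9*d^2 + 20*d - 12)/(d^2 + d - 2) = (d^2 - 8*d + 12)/(d + 2)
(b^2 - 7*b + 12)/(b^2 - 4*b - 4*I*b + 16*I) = (b - 3)/(b - 4*I)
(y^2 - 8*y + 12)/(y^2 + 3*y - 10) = (y - 6)/(y + 5)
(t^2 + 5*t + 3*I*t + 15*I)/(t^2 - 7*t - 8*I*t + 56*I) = (t^2 + t*(5 + 3*I) + 15*I)/(t^2 - t*(7 + 8*I) + 56*I)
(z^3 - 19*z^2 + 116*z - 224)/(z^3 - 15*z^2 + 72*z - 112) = (z - 8)/(z - 4)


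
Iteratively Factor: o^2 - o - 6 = (o - 3)*(o + 2)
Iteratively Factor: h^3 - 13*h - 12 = (h - 4)*(h^2 + 4*h + 3) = (h - 4)*(h + 1)*(h + 3)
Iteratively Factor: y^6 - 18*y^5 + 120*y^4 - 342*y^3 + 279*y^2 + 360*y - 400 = (y - 5)*(y^5 - 13*y^4 + 55*y^3 - 67*y^2 - 56*y + 80) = (y - 5)^2*(y^4 - 8*y^3 + 15*y^2 + 8*y - 16) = (y - 5)^2*(y - 1)*(y^3 - 7*y^2 + 8*y + 16) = (y - 5)^2*(y - 1)*(y + 1)*(y^2 - 8*y + 16) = (y - 5)^2*(y - 4)*(y - 1)*(y + 1)*(y - 4)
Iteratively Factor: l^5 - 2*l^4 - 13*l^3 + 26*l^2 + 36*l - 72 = (l - 2)*(l^4 - 13*l^2 + 36) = (l - 2)*(l + 3)*(l^3 - 3*l^2 - 4*l + 12) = (l - 2)*(l + 2)*(l + 3)*(l^2 - 5*l + 6) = (l - 3)*(l - 2)*(l + 2)*(l + 3)*(l - 2)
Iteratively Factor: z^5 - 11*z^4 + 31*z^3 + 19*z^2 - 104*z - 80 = (z - 4)*(z^4 - 7*z^3 + 3*z^2 + 31*z + 20) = (z - 4)^2*(z^3 - 3*z^2 - 9*z - 5) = (z - 4)^2*(z + 1)*(z^2 - 4*z - 5) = (z - 4)^2*(z + 1)^2*(z - 5)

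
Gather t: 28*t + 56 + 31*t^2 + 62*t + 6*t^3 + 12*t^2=6*t^3 + 43*t^2 + 90*t + 56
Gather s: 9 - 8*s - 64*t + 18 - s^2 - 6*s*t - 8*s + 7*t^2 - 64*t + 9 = -s^2 + s*(-6*t - 16) + 7*t^2 - 128*t + 36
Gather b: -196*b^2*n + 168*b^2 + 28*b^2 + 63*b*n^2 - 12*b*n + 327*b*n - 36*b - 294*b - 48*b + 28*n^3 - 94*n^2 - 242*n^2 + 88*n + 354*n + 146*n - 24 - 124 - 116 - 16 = b^2*(196 - 196*n) + b*(63*n^2 + 315*n - 378) + 28*n^3 - 336*n^2 + 588*n - 280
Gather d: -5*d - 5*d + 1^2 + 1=2 - 10*d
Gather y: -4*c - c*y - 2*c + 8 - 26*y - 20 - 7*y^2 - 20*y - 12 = -6*c - 7*y^2 + y*(-c - 46) - 24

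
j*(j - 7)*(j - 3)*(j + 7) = j^4 - 3*j^3 - 49*j^2 + 147*j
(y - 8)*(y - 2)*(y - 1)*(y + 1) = y^4 - 10*y^3 + 15*y^2 + 10*y - 16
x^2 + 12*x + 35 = (x + 5)*(x + 7)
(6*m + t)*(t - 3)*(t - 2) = 6*m*t^2 - 30*m*t + 36*m + t^3 - 5*t^2 + 6*t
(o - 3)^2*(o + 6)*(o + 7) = o^4 + 7*o^3 - 27*o^2 - 135*o + 378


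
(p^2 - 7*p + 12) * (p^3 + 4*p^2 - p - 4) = p^5 - 3*p^4 - 17*p^3 + 51*p^2 + 16*p - 48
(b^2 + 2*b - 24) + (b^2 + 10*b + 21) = 2*b^2 + 12*b - 3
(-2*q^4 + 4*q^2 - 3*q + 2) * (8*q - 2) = -16*q^5 + 4*q^4 + 32*q^3 - 32*q^2 + 22*q - 4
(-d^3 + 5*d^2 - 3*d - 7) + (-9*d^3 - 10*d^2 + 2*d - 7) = -10*d^3 - 5*d^2 - d - 14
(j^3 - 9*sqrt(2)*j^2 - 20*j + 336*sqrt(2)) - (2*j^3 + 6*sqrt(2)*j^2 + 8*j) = -j^3 - 15*sqrt(2)*j^2 - 28*j + 336*sqrt(2)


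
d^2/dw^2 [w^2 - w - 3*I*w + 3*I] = 2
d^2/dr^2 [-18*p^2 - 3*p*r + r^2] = 2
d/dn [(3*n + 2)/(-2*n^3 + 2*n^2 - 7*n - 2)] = 2*(6*n^3 + 3*n^2 - 4*n + 4)/(4*n^6 - 8*n^5 + 32*n^4 - 20*n^3 + 41*n^2 + 28*n + 4)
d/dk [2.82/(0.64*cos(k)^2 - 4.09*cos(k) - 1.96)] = (3.6096*cos(k) - 11.5338)*sin(k)/(-0.64*cos(k)^2 + 4.09*cos(k) + 1.96)^2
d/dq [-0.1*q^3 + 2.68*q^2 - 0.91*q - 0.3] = -0.3*q^2 + 5.36*q - 0.91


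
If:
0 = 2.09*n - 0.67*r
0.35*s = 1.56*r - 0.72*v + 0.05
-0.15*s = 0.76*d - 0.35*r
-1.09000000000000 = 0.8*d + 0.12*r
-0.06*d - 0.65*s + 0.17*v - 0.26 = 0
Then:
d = -0.95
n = -0.89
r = -2.77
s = -1.65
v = -5.12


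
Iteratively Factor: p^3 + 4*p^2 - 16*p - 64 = (p - 4)*(p^2 + 8*p + 16) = (p - 4)*(p + 4)*(p + 4)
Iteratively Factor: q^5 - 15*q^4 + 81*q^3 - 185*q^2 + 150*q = (q)*(q^4 - 15*q^3 + 81*q^2 - 185*q + 150) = q*(q - 5)*(q^3 - 10*q^2 + 31*q - 30) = q*(q - 5)*(q - 3)*(q^2 - 7*q + 10) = q*(q - 5)^2*(q - 3)*(q - 2)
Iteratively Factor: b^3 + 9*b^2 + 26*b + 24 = (b + 2)*(b^2 + 7*b + 12) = (b + 2)*(b + 4)*(b + 3)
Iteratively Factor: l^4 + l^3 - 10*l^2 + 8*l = (l)*(l^3 + l^2 - 10*l + 8) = l*(l - 2)*(l^2 + 3*l - 4) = l*(l - 2)*(l + 4)*(l - 1)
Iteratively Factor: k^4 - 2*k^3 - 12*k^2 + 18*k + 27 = (k + 3)*(k^3 - 5*k^2 + 3*k + 9) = (k + 1)*(k + 3)*(k^2 - 6*k + 9) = (k - 3)*(k + 1)*(k + 3)*(k - 3)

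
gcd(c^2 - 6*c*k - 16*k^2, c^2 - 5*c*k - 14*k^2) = c + 2*k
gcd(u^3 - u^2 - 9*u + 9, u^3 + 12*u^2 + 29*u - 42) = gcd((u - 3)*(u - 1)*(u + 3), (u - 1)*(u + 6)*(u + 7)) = u - 1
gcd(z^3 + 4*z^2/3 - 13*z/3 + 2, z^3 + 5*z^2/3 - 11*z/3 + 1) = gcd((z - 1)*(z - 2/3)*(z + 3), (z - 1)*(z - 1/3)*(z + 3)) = z^2 + 2*z - 3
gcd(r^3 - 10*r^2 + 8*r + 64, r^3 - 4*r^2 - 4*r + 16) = r^2 - 2*r - 8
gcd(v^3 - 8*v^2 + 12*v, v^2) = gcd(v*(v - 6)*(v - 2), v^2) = v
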